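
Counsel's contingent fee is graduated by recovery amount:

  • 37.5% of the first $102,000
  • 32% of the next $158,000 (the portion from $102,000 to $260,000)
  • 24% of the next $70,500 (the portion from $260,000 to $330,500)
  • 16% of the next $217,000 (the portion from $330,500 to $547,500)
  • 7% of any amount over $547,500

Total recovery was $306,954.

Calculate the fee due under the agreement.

First $102,000 at 37.5% = $38,250.00
Next $158,000 at 32% = $50,560.00
Remaining $46,954 at 24% = $11,268.96
Fee: $38,250.00 + $50,560.00 + $11,268.96 = $100,078.96

$100,078.96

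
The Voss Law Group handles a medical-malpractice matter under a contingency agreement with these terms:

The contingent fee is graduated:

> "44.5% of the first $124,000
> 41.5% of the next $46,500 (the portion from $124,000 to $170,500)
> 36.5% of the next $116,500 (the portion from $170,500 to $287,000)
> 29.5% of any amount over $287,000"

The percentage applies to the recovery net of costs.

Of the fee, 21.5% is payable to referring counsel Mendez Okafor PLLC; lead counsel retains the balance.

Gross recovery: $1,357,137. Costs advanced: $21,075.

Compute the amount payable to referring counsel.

$91,691.76

Fee base (net of costs): $1,357,137 − $21,075 = $1,336,062
First $124,000 at 44.5% = $55,180.00
Next $46,500 at 41.5% = $19,297.50
Next $116,500 at 36.5% = $42,522.50
Remaining $1,049,062 at 29.5% = $309,473.29
Fee: $55,180.00 + $19,297.50 + $42,522.50 + $309,473.29 = $426,473.29
Referral share: 21.5% of $426,473.29 = $91,691.76; lead counsel retains $426,473.29 − $91,691.76 = $334,781.53.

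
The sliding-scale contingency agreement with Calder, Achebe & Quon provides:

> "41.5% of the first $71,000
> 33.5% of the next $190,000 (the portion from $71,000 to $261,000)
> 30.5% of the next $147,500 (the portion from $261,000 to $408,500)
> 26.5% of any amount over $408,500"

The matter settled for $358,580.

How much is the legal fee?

$122,876.90

First $71,000 at 41.5% = $29,465.00
Next $190,000 at 33.5% = $63,650.00
Remaining $97,580 at 30.5% = $29,761.90
Fee: $29,465.00 + $63,650.00 + $29,761.90 = $122,876.90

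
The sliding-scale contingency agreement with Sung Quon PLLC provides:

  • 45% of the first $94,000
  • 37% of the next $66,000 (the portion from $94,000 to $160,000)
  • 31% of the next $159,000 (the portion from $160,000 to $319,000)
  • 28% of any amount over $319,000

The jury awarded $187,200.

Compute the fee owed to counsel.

First $94,000 at 45% = $42,300.00
Next $66,000 at 37% = $24,420.00
Remaining $27,200 at 31% = $8,432.00
Fee: $42,300.00 + $24,420.00 + $8,432.00 = $75,152.00

$75,152.00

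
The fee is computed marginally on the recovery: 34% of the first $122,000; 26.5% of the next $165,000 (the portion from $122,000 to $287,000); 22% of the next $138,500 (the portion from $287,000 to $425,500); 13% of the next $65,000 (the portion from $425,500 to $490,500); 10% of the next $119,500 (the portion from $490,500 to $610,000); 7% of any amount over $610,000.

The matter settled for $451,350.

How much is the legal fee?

$119,035.50

First $122,000 at 34% = $41,480.00
Next $165,000 at 26.5% = $43,725.00
Next $138,500 at 22% = $30,470.00
Remaining $25,850 at 13% = $3,360.50
Fee: $41,480.00 + $43,725.00 + $30,470.00 + $3,360.50 = $119,035.50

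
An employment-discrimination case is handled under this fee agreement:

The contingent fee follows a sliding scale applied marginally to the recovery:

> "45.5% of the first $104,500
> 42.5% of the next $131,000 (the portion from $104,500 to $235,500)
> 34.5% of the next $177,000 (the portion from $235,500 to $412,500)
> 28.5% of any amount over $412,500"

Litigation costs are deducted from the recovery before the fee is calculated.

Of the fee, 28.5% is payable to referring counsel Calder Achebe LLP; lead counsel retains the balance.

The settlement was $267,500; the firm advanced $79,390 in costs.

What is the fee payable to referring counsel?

$23,678.30

Fee base (net of costs): $267,500 − $79,390 = $188,110
First $104,500 at 45.5% = $47,547.50
Remaining $83,610 at 42.5% = $35,534.25
Fee: $47,547.50 + $35,534.25 = $83,081.75
Referral share: 28.5% of $83,081.75 = $23,678.30; lead counsel retains $83,081.75 − $23,678.30 = $59,403.45.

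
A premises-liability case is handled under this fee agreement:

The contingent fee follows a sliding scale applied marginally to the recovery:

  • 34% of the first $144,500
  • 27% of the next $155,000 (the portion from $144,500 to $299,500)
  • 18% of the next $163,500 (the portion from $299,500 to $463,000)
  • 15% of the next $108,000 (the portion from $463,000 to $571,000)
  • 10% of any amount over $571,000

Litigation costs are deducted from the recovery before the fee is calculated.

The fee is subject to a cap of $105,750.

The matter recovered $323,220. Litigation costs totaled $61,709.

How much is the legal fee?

Fee base (net of costs): $323,220 − $61,709 = $261,511
First $144,500 at 34% = $49,130.00
Remaining $117,011 at 27% = $31,592.97
Fee: $49,130.00 + $31,592.97 = $80,722.97
$80,722.97 is under the $105,750 cap.

$80,722.97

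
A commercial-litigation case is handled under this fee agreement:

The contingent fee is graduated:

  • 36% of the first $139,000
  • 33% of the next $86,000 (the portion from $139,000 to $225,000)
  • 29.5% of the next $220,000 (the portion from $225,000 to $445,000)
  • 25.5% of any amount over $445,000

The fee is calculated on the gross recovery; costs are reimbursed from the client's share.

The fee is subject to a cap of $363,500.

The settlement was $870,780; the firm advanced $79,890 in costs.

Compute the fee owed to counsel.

Fee base is the gross recovery, $870,780; costs are reimbursed separately.
First $139,000 at 36% = $50,040.00
Next $86,000 at 33% = $28,380.00
Next $220,000 at 29.5% = $64,900.00
Remaining $425,780 at 25.5% = $108,573.90
Fee: $50,040.00 + $28,380.00 + $64,900.00 + $108,573.90 = $251,893.90
$251,893.90 is under the $363,500 cap.

$251,893.90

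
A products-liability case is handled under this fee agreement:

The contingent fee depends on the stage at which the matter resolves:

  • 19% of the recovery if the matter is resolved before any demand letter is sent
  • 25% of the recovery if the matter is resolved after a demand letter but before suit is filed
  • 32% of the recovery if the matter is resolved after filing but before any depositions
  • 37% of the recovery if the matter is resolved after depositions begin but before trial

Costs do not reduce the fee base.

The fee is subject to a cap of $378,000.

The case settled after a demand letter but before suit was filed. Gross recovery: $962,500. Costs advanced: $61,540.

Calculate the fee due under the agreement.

$240,625.00

Fee base is the gross recovery, $962,500; costs are reimbursed separately.
The matter settled after a demand letter but before suit was filed, so the 25% rate applies.
$962,500 × 25% = $240,625.00
$240,625.00 is under the $378,000 cap.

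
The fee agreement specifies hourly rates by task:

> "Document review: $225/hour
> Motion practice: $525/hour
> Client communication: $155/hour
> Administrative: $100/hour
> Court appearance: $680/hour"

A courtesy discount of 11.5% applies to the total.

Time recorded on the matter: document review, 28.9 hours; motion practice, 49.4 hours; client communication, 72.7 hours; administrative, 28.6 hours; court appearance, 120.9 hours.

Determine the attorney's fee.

Document review: 28.9 × $225 = $6,502.50
Motion practice: 49.4 × $525 = $25,935.00
Client communication: 72.7 × $155 = $11,268.50
Administrative: 28.6 × $100 = $2,860.00
Court appearance: 120.9 × $680 = $82,212.00
Subtotal: $128,778.00
Less 11.5% discount: −$14,809.47
Total: $128,778.00 − $14,809.47 = $113,968.53

$113,968.53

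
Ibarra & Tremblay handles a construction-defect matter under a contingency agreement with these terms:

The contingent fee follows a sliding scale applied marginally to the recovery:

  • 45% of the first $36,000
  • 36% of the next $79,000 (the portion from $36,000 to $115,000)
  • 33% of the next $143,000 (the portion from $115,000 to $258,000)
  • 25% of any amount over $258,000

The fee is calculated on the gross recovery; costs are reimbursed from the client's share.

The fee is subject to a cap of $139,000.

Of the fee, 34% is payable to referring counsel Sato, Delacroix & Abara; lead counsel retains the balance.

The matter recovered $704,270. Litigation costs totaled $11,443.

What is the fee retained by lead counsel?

$91,740.00

Fee base is the gross recovery, $704,270; costs are reimbursed separately.
First $36,000 at 45% = $16,200.00
Next $79,000 at 36% = $28,440.00
Next $143,000 at 33% = $47,190.00
Remaining $446,270 at 25% = $111,567.50
Fee: $16,200.00 + $28,440.00 + $47,190.00 + $111,567.50 = $203,397.50
$203,397.50 exceeds the $139,000 cap, so the fee is capped at $139,000.00.
Referral share: 34% of $139,000.00 = $47,260.00; lead counsel retains $139,000.00 − $47,260.00 = $91,740.00.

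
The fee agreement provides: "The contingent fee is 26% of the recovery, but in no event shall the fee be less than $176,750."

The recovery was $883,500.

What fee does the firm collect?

26% of $883,500 = $229,710.00
That exceeds the $176,750 minimum.

$229,710.00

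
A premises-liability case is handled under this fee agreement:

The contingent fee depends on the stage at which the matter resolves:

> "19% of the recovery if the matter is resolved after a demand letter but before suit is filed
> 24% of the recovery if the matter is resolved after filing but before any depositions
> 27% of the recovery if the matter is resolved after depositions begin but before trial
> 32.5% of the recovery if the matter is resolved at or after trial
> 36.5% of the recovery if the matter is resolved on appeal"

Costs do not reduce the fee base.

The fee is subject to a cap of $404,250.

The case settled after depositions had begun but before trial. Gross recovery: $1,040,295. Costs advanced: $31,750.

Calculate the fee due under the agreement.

$280,879.65

Fee base is the gross recovery, $1,040,295; costs are reimbursed separately.
The matter settled after depositions had begun but before trial, so the 27% rate applies.
$1,040,295 × 27% = $280,879.65
$280,879.65 is under the $404,250 cap.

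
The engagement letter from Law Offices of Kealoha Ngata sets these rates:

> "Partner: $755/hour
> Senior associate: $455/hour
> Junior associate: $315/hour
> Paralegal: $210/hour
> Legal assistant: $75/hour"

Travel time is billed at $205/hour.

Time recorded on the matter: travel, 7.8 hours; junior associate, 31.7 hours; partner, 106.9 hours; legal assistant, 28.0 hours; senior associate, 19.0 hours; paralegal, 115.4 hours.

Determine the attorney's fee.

Partner: 106.9 × $755 = $80,709.50
Senior associate: 19.0 × $455 = $8,645.00
Junior associate: 31.7 × $315 = $9,985.50
Paralegal: 115.4 × $210 = $24,234.00
Legal assistant: 28.0 × $75 = $2,100.00
Subtotal: $80,709.50 + $8,645.00 + $9,985.50 + $24,234.00 + $2,100.00 = $125,674.00
Travel: 7.8 × $205 = $1,599.00
Total: $125,674.00 + $1,599.00 = $127,273.00

$127,273.00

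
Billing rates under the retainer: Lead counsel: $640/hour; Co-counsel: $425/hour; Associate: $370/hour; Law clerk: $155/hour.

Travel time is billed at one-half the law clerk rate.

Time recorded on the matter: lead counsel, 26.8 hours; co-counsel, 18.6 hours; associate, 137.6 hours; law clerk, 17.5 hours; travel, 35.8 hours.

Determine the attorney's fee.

$81,456.00

Lead counsel: 26.8 × $640 = $17,152.00
Co-counsel: 18.6 × $425 = $7,905.00
Associate: 137.6 × $370 = $50,912.00
Law clerk: 17.5 × $155 = $2,712.50
Subtotal: $17,152.00 + $7,905.00 + $50,912.00 + $2,712.50 = $78,681.50
Travel: 35.8 × ($155 ÷ 2) = 35.8 × $77.50 = $2,774.50
Total: $78,681.50 + $2,774.50 = $81,456.00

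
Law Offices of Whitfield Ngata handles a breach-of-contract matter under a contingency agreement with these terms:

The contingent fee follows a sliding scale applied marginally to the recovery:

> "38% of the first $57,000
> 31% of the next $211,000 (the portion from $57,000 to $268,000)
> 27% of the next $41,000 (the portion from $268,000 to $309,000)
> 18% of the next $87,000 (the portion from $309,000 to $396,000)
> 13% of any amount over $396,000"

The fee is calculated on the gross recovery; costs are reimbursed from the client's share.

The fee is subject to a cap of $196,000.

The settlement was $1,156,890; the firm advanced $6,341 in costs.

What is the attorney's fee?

Fee base is the gross recovery, $1,156,890; costs are reimbursed separately.
First $57,000 at 38% = $21,660.00
Next $211,000 at 31% = $65,410.00
Next $41,000 at 27% = $11,070.00
Next $87,000 at 18% = $15,660.00
Remaining $760,890 at 13% = $98,915.70
Fee: $21,660.00 + $65,410.00 + $11,070.00 + $15,660.00 + $98,915.70 = $212,715.70
$212,715.70 exceeds the $196,000 cap, so the fee is capped at $196,000.00.

$196,000.00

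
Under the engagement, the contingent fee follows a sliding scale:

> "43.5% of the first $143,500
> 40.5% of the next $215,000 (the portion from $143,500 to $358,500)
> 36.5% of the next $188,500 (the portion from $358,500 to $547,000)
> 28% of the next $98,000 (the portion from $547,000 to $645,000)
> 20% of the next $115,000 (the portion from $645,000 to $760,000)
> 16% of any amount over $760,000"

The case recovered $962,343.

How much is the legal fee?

$301,114.88

First $143,500 at 43.5% = $62,422.50
Next $215,000 at 40.5% = $87,075.00
Next $188,500 at 36.5% = $68,802.50
Next $98,000 at 28% = $27,440.00
Next $115,000 at 20% = $23,000.00
Remaining $202,343 at 16% = $32,374.88
Fee: $62,422.50 + $87,075.00 + $68,802.50 + $27,440.00 + $23,000.00 + $32,374.88 = $301,114.88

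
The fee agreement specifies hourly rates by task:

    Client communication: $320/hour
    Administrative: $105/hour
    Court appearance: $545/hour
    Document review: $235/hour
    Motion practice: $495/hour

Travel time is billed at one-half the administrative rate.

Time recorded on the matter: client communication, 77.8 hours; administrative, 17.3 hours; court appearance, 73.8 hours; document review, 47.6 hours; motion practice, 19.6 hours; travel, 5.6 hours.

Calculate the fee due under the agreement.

Client communication: 77.8 × $320 = $24,896.00
Administrative: 17.3 × $105 = $1,816.50
Court appearance: 73.8 × $545 = $40,221.00
Document review: 47.6 × $235 = $11,186.00
Motion practice: 19.6 × $495 = $9,702.00
Subtotal: $24,896.00 + $1,816.50 + $40,221.00 + $11,186.00 + $9,702.00 = $87,821.50
Travel: 5.6 × ($105 ÷ 2) = 5.6 × $52.50 = $294.00
Total: $87,821.50 + $294.00 = $88,115.50

$88,115.50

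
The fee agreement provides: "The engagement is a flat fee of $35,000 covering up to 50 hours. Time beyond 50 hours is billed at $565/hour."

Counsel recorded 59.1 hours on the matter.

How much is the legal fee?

$40,141.50

Flat fee: $35,000.00
Excess hours: 59.1 − 50 = 9.1
Overrun: 9.1 × $565 = $5,141.50
Total: $35,000.00 + $5,141.50 = $40,141.50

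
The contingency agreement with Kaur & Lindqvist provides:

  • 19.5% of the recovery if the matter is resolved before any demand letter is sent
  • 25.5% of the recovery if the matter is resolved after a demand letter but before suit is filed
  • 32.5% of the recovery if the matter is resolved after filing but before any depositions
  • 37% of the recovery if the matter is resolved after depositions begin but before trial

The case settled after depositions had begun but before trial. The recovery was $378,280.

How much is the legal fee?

The matter settled after depositions had begun but before trial, so the 37% rate applies.
$378,280 × 37% = $139,963.60

$139,963.60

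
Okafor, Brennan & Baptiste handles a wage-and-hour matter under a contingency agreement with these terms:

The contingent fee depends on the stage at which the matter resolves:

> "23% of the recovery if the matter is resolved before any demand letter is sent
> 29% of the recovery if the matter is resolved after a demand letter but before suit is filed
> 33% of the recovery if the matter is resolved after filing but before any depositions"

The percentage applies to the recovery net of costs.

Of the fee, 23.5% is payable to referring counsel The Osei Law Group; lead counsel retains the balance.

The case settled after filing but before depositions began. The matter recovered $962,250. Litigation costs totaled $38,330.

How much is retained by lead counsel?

$233,243.60

Fee base (net of costs): $962,250 − $38,330 = $923,920
The matter settled after filing but before depositions began, so the 33% rate applies.
$923,920 × 33% = $304,893.60
Referral share: 23.5% of $304,893.60 = $71,650.00; lead counsel retains $304,893.60 − $71,650.00 = $233,243.60.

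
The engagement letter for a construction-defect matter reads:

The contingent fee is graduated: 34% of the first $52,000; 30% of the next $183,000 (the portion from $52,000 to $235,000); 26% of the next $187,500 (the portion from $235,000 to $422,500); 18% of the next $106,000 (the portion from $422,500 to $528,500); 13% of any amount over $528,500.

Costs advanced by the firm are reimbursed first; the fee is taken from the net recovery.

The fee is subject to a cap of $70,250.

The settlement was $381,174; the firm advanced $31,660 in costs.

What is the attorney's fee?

Fee base (net of costs): $381,174 − $31,660 = $349,514
First $52,000 at 34% = $17,680.00
Next $183,000 at 30% = $54,900.00
Remaining $114,514 at 26% = $29,773.64
Fee: $17,680.00 + $54,900.00 + $29,773.64 = $102,353.64
$102,353.64 exceeds the $70,250 cap, so the fee is capped at $70,250.00.

$70,250.00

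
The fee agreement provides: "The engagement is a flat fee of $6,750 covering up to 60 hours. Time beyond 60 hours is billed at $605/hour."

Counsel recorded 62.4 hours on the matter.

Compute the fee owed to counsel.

Flat fee: $6,750.00
Excess hours: 62.4 − 60 = 2.4
Overrun: 2.4 × $605 = $1,452.00
Total: $6,750.00 + $1,452.00 = $8,202.00

$8,202.00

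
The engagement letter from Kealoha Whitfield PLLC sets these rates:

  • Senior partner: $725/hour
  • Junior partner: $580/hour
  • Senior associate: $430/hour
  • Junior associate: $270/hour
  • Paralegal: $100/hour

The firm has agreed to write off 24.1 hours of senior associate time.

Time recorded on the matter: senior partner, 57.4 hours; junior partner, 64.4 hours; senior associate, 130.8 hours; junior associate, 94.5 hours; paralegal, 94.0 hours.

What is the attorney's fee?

Senior partner: 57.4 × $725 = $41,615.00
Junior partner: 64.4 × $580 = $37,352.00
Senior associate: 130.8 × $430 = $56,244.00
Junior associate: 94.5 × $270 = $25,515.00
Paralegal: 94.0 × $100 = $9,400.00
Subtotal: $170,126.00
Write-off: 24.1 × $430 = $10,363.00
Total: $170,126.00 − $10,363.00 = $159,763.00

$159,763.00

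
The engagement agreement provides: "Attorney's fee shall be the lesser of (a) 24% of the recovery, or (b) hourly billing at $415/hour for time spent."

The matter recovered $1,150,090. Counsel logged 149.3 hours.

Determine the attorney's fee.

$61,959.50

(a) 24% of $1,150,090 = $276,021.60
(b) 149.3 × $415 = $61,959.50
The lesser is (b): $61,959.50.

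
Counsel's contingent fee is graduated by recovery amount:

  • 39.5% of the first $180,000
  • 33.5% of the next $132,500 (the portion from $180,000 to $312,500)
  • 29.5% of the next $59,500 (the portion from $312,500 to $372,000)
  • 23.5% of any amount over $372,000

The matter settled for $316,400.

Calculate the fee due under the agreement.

$116,638.00

First $180,000 at 39.5% = $71,100.00
Next $132,500 at 33.5% = $44,387.50
Remaining $3,900 at 29.5% = $1,150.50
Fee: $71,100.00 + $44,387.50 + $1,150.50 = $116,638.00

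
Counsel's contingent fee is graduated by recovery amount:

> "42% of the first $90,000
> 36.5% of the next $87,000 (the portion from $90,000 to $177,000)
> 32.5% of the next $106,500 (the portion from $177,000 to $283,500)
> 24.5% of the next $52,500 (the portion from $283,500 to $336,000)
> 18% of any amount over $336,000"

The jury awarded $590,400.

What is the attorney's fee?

$162,822.00

First $90,000 at 42% = $37,800.00
Next $87,000 at 36.5% = $31,755.00
Next $106,500 at 32.5% = $34,612.50
Next $52,500 at 24.5% = $12,862.50
Remaining $254,400 at 18% = $45,792.00
Fee: $37,800.00 + $31,755.00 + $34,612.50 + $12,862.50 + $45,792.00 = $162,822.00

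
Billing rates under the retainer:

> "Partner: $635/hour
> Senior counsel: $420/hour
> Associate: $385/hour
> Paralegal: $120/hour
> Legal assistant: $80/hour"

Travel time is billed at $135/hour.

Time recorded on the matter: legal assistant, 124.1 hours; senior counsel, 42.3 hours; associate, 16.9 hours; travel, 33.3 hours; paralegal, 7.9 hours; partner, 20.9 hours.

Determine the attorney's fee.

Partner: 20.9 × $635 = $13,271.50
Senior counsel: 42.3 × $420 = $17,766.00
Associate: 16.9 × $385 = $6,506.50
Paralegal: 7.9 × $120 = $948.00
Legal assistant: 124.1 × $80 = $9,928.00
Subtotal: $13,271.50 + $17,766.00 + $6,506.50 + $948.00 + $9,928.00 = $48,420.00
Travel: 33.3 × $135 = $4,495.50
Total: $48,420.00 + $4,495.50 = $52,915.50

$52,915.50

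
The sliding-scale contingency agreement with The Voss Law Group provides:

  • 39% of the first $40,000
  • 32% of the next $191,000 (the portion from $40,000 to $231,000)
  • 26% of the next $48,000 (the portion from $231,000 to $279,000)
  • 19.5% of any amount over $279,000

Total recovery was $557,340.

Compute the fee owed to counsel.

First $40,000 at 39% = $15,600.00
Next $191,000 at 32% = $61,120.00
Next $48,000 at 26% = $12,480.00
Remaining $278,340 at 19.5% = $54,276.30
Fee: $15,600.00 + $61,120.00 + $12,480.00 + $54,276.30 = $143,476.30

$143,476.30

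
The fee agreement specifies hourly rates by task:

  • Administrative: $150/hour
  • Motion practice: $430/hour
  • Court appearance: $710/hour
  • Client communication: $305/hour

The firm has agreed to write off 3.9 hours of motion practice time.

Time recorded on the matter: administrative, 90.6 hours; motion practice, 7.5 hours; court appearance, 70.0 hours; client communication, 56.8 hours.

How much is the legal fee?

Administrative: 90.6 × $150 = $13,590.00
Motion practice: 7.5 × $430 = $3,225.00
Court appearance: 70.0 × $710 = $49,700.00
Client communication: 56.8 × $305 = $17,324.00
Subtotal: $83,839.00
Write-off: 3.9 × $430 = $1,677.00
Total: $83,839.00 − $1,677.00 = $82,162.00

$82,162.00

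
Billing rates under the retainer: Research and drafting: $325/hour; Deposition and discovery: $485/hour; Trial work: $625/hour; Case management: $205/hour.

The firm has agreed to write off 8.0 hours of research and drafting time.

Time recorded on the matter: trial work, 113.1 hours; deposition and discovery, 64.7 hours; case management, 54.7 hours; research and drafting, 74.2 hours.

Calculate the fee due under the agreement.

Research and drafting: 74.2 × $325 = $24,115.00
Deposition and discovery: 64.7 × $485 = $31,379.50
Trial work: 113.1 × $625 = $70,687.50
Case management: 54.7 × $205 = $11,213.50
Subtotal: $137,395.50
Write-off: 8.0 × $325 = $2,600.00
Total: $137,395.50 − $2,600.00 = $134,795.50

$134,795.50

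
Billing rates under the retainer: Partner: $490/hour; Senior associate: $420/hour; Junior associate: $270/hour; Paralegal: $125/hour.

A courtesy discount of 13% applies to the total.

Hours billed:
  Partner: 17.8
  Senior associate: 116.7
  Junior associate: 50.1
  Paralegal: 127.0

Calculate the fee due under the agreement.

$75,810.06

Partner: 17.8 × $490 = $8,722.00
Senior associate: 116.7 × $420 = $49,014.00
Junior associate: 50.1 × $270 = $13,527.00
Paralegal: 127.0 × $125 = $15,875.00
Subtotal: $87,138.00
Less 13% discount: −$11,327.94
Total: $87,138.00 − $11,327.94 = $75,810.06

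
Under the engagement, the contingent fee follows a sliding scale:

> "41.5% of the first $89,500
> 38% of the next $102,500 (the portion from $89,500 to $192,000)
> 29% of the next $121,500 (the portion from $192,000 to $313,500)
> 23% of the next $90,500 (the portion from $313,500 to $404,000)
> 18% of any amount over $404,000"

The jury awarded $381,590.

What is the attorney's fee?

First $89,500 at 41.5% = $37,142.50
Next $102,500 at 38% = $38,950.00
Next $121,500 at 29% = $35,235.00
Remaining $68,090 at 23% = $15,660.70
Fee: $37,142.50 + $38,950.00 + $35,235.00 + $15,660.70 = $126,988.20

$126,988.20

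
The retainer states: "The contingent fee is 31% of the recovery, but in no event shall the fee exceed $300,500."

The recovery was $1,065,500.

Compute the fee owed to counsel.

31% of $1,065,500 = $330,305.00
That exceeds the $300,500 cap, so the fee is capped at $300,500.

$300,500.00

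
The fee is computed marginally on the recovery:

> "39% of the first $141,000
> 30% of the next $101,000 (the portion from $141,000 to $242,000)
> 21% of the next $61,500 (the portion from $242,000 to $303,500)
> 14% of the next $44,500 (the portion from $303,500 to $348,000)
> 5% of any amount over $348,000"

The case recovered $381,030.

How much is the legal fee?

$106,086.50

First $141,000 at 39% = $54,990.00
Next $101,000 at 30% = $30,300.00
Next $61,500 at 21% = $12,915.00
Next $44,500 at 14% = $6,230.00
Remaining $33,030 at 5% = $1,651.50
Fee: $54,990.00 + $30,300.00 + $12,915.00 + $6,230.00 + $1,651.50 = $106,086.50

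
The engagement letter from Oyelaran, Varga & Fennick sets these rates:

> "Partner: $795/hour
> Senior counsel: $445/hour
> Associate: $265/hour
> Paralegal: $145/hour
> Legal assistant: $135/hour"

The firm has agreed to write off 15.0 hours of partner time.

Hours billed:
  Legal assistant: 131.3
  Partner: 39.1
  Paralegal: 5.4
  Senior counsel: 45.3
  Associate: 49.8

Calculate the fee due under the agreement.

$71,023.50

Partner: 39.1 × $795 = $31,084.50
Senior counsel: 45.3 × $445 = $20,158.50
Associate: 49.8 × $265 = $13,197.00
Paralegal: 5.4 × $145 = $783.00
Legal assistant: 131.3 × $135 = $17,725.50
Subtotal: $82,948.50
Write-off: 15.0 × $795 = $11,925.00
Total: $82,948.50 − $11,925.00 = $71,023.50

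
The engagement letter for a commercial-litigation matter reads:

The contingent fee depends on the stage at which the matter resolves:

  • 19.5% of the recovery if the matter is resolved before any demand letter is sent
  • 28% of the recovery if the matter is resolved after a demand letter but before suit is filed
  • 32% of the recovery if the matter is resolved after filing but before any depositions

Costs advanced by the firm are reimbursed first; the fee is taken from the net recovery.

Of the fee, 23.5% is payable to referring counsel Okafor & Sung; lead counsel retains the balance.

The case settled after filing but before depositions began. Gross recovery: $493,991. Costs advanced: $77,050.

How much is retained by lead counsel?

$102,067.16

Fee base (net of costs): $493,991 − $77,050 = $416,941
The matter settled after filing but before depositions began, so the 32% rate applies.
$416,941 × 32% = $133,421.12
Referral share: 23.5% of $133,421.12 = $31,353.96; lead counsel retains $133,421.12 − $31,353.96 = $102,067.16.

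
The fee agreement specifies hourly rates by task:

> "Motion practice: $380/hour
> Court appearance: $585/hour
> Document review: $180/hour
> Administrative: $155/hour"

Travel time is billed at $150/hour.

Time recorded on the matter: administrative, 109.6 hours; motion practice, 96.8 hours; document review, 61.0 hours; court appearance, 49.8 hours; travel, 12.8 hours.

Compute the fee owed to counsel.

$95,805.00

Motion practice: 96.8 × $380 = $36,784.00
Court appearance: 49.8 × $585 = $29,133.00
Document review: 61.0 × $180 = $10,980.00
Administrative: 109.6 × $155 = $16,988.00
Subtotal: $36,784.00 + $29,133.00 + $10,980.00 + $16,988.00 = $93,885.00
Travel: 12.8 × $150 = $1,920.00
Total: $93,885.00 + $1,920.00 = $95,805.00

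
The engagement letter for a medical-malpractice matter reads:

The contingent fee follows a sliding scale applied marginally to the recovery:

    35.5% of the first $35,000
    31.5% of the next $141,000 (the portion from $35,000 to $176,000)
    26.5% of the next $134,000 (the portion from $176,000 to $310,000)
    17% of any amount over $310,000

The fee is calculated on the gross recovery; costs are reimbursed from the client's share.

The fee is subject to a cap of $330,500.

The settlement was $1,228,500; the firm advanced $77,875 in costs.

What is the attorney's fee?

Fee base is the gross recovery, $1,228,500; costs are reimbursed separately.
First $35,000 at 35.5% = $12,425.00
Next $141,000 at 31.5% = $44,415.00
Next $134,000 at 26.5% = $35,510.00
Remaining $918,500 at 17% = $156,145.00
Fee: $12,425.00 + $44,415.00 + $35,510.00 + $156,145.00 = $248,495.00
$248,495.00 is under the $330,500 cap.

$248,495.00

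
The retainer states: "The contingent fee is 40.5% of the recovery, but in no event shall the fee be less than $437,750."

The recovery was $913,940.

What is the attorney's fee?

$437,750.00

40.5% of $913,940 = $370,145.70
That is below the $437,750 minimum, so the minimum applies.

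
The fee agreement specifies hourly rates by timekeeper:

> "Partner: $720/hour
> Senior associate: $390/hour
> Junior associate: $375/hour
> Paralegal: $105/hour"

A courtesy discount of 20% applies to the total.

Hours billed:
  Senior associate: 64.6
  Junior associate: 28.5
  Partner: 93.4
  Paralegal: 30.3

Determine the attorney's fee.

Partner: 93.4 × $720 = $67,248.00
Senior associate: 64.6 × $390 = $25,194.00
Junior associate: 28.5 × $375 = $10,687.50
Paralegal: 30.3 × $105 = $3,181.50
Subtotal: $106,311.00
Less 20% discount: −$21,262.20
Total: $106,311.00 − $21,262.20 = $85,048.80

$85,048.80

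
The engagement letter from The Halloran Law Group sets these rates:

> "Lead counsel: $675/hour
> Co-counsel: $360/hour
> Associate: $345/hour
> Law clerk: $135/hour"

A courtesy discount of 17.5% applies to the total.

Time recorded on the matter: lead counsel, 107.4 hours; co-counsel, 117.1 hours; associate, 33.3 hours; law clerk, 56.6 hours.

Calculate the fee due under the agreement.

$110,368.91

Lead counsel: 107.4 × $675 = $72,495.00
Co-counsel: 117.1 × $360 = $42,156.00
Associate: 33.3 × $345 = $11,488.50
Law clerk: 56.6 × $135 = $7,641.00
Subtotal: $133,780.50
Less 17.5% discount: −$23,411.59
Total: $133,780.50 − $23,411.59 = $110,368.91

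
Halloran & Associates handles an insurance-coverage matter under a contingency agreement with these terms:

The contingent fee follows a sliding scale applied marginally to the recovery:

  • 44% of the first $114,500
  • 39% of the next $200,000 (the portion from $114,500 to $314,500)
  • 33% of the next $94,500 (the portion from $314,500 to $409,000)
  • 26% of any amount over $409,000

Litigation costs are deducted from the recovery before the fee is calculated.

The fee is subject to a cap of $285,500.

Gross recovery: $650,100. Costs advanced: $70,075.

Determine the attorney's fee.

$204,031.50

Fee base (net of costs): $650,100 − $70,075 = $580,025
First $114,500 at 44% = $50,380.00
Next $200,000 at 39% = $78,000.00
Next $94,500 at 33% = $31,185.00
Remaining $171,025 at 26% = $44,466.50
Fee: $50,380.00 + $78,000.00 + $31,185.00 + $44,466.50 = $204,031.50
$204,031.50 is under the $285,500 cap.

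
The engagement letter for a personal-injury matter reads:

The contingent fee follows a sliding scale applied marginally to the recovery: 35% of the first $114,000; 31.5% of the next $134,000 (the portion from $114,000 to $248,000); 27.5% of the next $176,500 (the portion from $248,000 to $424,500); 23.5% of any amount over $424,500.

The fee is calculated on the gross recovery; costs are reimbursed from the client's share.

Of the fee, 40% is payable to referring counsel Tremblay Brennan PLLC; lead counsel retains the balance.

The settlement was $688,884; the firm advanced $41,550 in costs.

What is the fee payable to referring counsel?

Fee base is the gross recovery, $688,884; costs are reimbursed separately.
First $114,000 at 35% = $39,900.00
Next $134,000 at 31.5% = $42,210.00
Next $176,500 at 27.5% = $48,537.50
Remaining $264,384 at 23.5% = $62,130.24
Fee: $39,900.00 + $42,210.00 + $48,537.50 + $62,130.24 = $192,777.74
Referral share: 40% of $192,777.74 = $77,111.10; lead counsel retains $192,777.74 − $77,111.10 = $115,666.64.

$77,111.10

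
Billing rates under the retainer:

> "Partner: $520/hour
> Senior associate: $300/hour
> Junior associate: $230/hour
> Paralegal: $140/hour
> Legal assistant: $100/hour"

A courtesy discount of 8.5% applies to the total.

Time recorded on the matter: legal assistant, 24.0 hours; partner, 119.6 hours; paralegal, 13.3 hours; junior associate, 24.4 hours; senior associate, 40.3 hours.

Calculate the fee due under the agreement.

$77,002.74

Partner: 119.6 × $520 = $62,192.00
Senior associate: 40.3 × $300 = $12,090.00
Junior associate: 24.4 × $230 = $5,612.00
Paralegal: 13.3 × $140 = $1,862.00
Legal assistant: 24.0 × $100 = $2,400.00
Subtotal: $84,156.00
Less 8.5% discount: −$7,153.26
Total: $84,156.00 − $7,153.26 = $77,002.74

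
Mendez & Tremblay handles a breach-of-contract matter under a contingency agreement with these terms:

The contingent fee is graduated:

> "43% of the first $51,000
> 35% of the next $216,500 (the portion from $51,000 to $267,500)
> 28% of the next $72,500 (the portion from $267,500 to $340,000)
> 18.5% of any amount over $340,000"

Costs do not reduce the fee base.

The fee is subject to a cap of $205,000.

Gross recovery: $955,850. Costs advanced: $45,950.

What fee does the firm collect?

Fee base is the gross recovery, $955,850; costs are reimbursed separately.
First $51,000 at 43% = $21,930.00
Next $216,500 at 35% = $75,775.00
Next $72,500 at 28% = $20,300.00
Remaining $615,850 at 18.5% = $113,932.25
Fee: $21,930.00 + $75,775.00 + $20,300.00 + $113,932.25 = $231,937.25
$231,937.25 exceeds the $205,000 cap, so the fee is capped at $205,000.00.

$205,000.00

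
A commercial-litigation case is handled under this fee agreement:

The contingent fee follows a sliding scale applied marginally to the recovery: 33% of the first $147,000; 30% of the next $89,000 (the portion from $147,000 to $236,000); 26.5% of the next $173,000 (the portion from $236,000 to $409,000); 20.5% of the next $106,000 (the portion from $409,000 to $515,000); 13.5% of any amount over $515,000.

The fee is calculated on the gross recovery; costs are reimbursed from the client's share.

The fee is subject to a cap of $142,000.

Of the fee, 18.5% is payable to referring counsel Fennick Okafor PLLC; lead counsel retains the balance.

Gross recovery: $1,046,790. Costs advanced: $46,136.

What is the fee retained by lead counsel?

Fee base is the gross recovery, $1,046,790; costs are reimbursed separately.
First $147,000 at 33% = $48,510.00
Next $89,000 at 30% = $26,700.00
Next $173,000 at 26.5% = $45,845.00
Next $106,000 at 20.5% = $21,730.00
Remaining $531,790 at 13.5% = $71,791.65
Fee: $48,510.00 + $26,700.00 + $45,845.00 + $21,730.00 + $71,791.65 = $214,576.65
$214,576.65 exceeds the $142,000 cap, so the fee is capped at $142,000.00.
Referral share: 18.5% of $142,000.00 = $26,270.00; lead counsel retains $142,000.00 − $26,270.00 = $115,730.00.

$115,730.00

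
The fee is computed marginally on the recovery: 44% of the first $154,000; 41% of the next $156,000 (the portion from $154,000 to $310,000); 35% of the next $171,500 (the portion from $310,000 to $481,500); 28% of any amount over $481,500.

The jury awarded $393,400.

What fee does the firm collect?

First $154,000 at 44% = $67,760.00
Next $156,000 at 41% = $63,960.00
Remaining $83,400 at 35% = $29,190.00
Fee: $67,760.00 + $63,960.00 + $29,190.00 = $160,910.00

$160,910.00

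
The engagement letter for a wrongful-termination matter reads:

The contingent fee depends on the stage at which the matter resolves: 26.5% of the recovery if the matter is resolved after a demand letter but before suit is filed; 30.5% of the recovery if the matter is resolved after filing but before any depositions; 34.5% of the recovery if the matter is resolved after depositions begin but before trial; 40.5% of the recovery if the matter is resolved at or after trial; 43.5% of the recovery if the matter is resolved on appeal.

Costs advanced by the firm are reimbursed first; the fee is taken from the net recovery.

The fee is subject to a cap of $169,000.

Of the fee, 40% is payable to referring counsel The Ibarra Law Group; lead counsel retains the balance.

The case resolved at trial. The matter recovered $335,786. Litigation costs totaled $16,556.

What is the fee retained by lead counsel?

$77,572.89

Fee base (net of costs): $335,786 − $16,556 = $319,230
The matter resolved at trial, so the 40.5% rate applies.
$319,230 × 40.5% = $129,288.15
$129,288.15 is under the $169,000 cap.
Referral share: 40% of $129,288.15 = $51,715.26; lead counsel retains $129,288.15 − $51,715.26 = $77,572.89.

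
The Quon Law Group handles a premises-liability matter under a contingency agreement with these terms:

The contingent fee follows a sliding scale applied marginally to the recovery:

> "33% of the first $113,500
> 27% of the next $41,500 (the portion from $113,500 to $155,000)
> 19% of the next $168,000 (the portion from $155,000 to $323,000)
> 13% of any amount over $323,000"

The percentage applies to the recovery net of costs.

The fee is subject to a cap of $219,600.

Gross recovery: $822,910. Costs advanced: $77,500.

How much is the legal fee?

Fee base (net of costs): $822,910 − $77,500 = $745,410
First $113,500 at 33% = $37,455.00
Next $41,500 at 27% = $11,205.00
Next $168,000 at 19% = $31,920.00
Remaining $422,410 at 13% = $54,913.30
Fee: $37,455.00 + $11,205.00 + $31,920.00 + $54,913.30 = $135,493.30
$135,493.30 is under the $219,600 cap.

$135,493.30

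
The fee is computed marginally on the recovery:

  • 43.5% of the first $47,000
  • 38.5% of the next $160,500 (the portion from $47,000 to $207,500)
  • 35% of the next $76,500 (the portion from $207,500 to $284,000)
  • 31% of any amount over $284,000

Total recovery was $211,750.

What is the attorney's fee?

First $47,000 at 43.5% = $20,445.00
Next $160,500 at 38.5% = $61,792.50
Remaining $4,250 at 35% = $1,487.50
Fee: $20,445.00 + $61,792.50 + $1,487.50 = $83,725.00

$83,725.00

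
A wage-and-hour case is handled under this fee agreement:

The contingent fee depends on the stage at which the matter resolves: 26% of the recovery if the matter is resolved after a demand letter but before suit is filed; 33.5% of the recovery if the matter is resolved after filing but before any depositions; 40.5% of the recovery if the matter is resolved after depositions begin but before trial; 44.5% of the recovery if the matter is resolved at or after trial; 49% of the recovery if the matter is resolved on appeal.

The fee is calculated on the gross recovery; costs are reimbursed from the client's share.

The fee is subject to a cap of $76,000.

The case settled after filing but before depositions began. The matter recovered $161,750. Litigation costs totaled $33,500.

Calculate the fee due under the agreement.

$54,186.25

Fee base is the gross recovery, $161,750; costs are reimbursed separately.
The matter settled after filing but before depositions began, so the 33.5% rate applies.
$161,750 × 33.5% = $54,186.25
$54,186.25 is under the $76,000 cap.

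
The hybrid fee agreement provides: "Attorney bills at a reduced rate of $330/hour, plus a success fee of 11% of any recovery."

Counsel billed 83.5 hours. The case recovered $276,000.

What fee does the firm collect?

$57,915.00

Hourly: 83.5 × $330 = $27,555.00
Success fee: 11% of $276,000 = $30,360.00
Total: $27,555.00 + $30,360.00 = $57,915.00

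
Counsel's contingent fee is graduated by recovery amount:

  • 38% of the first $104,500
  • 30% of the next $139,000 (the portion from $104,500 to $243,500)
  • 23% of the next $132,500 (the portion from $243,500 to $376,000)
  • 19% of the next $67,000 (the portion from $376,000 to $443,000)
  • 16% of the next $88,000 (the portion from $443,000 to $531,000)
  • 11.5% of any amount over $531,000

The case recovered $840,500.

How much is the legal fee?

$174,287.50

First $104,500 at 38% = $39,710.00
Next $139,000 at 30% = $41,700.00
Next $132,500 at 23% = $30,475.00
Next $67,000 at 19% = $12,730.00
Next $88,000 at 16% = $14,080.00
Remaining $309,500 at 11.5% = $35,592.50
Fee: $39,710.00 + $41,700.00 + $30,475.00 + $12,730.00 + $14,080.00 + $35,592.50 = $174,287.50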